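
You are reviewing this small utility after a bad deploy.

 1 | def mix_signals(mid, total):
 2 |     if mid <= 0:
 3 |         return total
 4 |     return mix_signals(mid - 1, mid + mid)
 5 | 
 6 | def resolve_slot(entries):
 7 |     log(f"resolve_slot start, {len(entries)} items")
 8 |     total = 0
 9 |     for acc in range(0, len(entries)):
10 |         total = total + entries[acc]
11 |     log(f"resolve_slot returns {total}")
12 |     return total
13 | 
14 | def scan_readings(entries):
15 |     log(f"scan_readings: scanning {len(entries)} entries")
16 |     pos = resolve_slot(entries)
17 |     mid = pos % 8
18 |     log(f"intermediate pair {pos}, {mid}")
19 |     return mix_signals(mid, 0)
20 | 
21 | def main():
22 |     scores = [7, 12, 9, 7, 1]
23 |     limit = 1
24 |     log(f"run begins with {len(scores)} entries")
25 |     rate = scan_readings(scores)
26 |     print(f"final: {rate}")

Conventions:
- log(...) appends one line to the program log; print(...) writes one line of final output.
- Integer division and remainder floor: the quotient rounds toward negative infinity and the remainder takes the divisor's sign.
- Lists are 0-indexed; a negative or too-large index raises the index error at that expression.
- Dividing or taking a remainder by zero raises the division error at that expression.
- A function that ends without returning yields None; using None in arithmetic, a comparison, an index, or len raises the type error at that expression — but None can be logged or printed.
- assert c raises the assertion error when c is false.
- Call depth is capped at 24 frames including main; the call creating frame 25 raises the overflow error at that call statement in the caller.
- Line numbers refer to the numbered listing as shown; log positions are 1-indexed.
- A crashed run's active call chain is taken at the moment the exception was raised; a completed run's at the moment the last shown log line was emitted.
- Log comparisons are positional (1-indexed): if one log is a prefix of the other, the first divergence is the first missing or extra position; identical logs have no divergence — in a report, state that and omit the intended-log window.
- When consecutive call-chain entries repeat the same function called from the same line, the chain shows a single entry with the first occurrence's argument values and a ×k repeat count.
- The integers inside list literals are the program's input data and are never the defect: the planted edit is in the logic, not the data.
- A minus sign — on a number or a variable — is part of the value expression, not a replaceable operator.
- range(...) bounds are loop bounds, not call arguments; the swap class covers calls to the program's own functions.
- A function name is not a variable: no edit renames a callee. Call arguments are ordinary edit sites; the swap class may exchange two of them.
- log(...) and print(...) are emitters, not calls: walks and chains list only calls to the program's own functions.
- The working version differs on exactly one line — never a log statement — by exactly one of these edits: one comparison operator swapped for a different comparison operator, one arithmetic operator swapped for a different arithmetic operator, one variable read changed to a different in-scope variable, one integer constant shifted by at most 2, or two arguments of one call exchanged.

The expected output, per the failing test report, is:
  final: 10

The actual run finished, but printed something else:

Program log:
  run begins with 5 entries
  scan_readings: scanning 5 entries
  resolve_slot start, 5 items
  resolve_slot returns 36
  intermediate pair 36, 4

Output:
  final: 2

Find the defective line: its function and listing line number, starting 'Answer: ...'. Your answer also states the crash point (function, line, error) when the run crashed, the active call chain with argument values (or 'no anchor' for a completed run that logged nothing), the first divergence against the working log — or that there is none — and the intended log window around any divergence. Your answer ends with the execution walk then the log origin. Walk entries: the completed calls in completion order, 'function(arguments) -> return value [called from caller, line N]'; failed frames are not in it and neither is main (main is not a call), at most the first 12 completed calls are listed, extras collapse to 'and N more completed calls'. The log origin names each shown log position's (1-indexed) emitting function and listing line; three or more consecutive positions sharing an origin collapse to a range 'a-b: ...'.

Answer: the defect is in mix_signals at line 4.
Core observation: Log streams are identical — the defect surfaces only in the printed output.
Call chain: main -> scan_readings([7, 12, 9, 7, 1]) (called at line 25).
First divergence: none — the logs agree in full.
Execution walk:
  resolve_slot([7, 12, 9, 7, 1]) -> 36  [called from scan_readings, line 16]
  mix_signals(0, 2) -> 2  [called from mix_signals, line 4]
  mix_signals(1, 4) -> 2  [called from mix_signals, line 4]
  mix_signals(2, 6) -> 2  [called from mix_signals, line 4]
  mix_signals(3, 8) -> 2  [called from mix_signals, line 4]
  mix_signals(4, 0) -> 2  [called from scan_readings, line 19]
  scan_readings([7, 12, 9, 7, 1]) -> 2  [called from main, line 25]
Log origins:
  1 — main, line 24
  2 — scan_readings, line 15
  3 — resolve_slot, line 7
  4 — resolve_slot, line 11
  5 — scan_readings, line 18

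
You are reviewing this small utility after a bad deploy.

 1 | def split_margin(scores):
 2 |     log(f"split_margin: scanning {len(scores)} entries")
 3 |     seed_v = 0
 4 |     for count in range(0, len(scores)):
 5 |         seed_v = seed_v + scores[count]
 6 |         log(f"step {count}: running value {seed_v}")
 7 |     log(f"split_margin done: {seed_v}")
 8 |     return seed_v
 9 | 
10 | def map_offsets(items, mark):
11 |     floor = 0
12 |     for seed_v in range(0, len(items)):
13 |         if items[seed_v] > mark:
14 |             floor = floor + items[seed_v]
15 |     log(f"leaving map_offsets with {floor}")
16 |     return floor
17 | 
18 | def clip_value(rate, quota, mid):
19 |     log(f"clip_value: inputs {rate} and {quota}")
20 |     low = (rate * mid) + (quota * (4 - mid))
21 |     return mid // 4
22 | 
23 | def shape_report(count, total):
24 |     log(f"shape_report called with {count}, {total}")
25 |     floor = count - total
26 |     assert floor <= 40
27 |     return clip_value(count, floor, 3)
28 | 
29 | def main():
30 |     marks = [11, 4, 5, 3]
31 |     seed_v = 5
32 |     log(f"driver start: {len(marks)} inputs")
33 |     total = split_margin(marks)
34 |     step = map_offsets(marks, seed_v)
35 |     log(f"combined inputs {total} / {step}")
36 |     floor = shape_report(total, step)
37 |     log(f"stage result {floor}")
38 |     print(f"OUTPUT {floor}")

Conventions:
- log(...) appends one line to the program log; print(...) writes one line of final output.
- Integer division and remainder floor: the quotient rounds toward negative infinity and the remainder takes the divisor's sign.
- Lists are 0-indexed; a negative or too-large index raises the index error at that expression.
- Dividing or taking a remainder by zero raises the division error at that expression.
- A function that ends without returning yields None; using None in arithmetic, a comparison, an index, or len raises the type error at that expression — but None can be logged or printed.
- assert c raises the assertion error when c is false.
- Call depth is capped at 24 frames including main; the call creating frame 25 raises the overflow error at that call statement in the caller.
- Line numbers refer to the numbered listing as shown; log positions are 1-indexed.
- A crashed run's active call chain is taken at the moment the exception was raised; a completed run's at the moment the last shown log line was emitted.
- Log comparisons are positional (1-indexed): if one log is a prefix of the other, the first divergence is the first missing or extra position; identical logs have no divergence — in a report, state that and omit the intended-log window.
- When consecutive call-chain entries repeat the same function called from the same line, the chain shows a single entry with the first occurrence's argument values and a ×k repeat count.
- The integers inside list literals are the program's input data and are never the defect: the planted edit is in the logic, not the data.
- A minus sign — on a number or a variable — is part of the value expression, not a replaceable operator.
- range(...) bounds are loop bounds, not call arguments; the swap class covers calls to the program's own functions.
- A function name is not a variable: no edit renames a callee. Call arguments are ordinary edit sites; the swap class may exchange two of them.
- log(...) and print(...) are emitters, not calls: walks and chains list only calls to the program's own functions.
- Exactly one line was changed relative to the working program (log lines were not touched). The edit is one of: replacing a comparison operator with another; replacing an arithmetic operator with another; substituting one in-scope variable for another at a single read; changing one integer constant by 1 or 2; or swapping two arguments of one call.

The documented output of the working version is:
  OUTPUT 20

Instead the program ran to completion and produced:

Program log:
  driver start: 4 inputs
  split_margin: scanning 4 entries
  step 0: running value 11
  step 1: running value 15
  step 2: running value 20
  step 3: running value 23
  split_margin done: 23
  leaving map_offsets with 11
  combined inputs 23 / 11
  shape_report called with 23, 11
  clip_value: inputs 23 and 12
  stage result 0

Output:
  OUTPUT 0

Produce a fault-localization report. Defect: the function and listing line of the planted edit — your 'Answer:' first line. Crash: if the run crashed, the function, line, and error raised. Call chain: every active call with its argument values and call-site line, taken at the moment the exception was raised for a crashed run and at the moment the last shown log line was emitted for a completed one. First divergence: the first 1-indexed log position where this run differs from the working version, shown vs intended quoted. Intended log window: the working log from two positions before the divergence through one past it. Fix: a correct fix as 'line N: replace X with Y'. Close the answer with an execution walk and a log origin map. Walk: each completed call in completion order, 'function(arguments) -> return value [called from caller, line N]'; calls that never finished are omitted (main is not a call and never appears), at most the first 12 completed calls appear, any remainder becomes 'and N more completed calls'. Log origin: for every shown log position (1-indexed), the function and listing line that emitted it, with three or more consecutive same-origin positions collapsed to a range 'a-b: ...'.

Answer: the defect is in clip_value at line 21.
Key observation: The log first diverges at position 12: the faulty run prints 'stage result 0' where the working version prints 'stage result 20'.
Call chain: main.
First divergence: at position 12 the run shows 'stage result 0' where the working version logs 'stage result 20'.
Intended log window:
  10: shape_report called with 23, 11
  11: clip_value: inputs 23 and 12
  12: stage result 20
Execution walk:
  split_margin([11, 4, 5, 3]) -> 23  [called from main, line 33]
  map_offsets([11, 4, 5, 3], 5) -> 11  [called from main, line 34]
  clip_value(23, 12, 3) -> 0  [called from shape_report, line 27]
  shape_report(23, 11) -> 0  [called from main, line 36]
Log origins:
  1: emitted by main (line 32)
  2: emitted by split_margin (line 2)
  3-6: emitted by split_margin (line 6)
  7: emitted by split_margin (line 7)
  8: emitted by map_offsets (line 15)
  9: emitted by main (line 35)
  10: emitted by shape_report (line 24)
  11: emitted by clip_value (line 19)
  12: emitted by main (line 37)
A correct fix: line 21: replace `mid` with `low`.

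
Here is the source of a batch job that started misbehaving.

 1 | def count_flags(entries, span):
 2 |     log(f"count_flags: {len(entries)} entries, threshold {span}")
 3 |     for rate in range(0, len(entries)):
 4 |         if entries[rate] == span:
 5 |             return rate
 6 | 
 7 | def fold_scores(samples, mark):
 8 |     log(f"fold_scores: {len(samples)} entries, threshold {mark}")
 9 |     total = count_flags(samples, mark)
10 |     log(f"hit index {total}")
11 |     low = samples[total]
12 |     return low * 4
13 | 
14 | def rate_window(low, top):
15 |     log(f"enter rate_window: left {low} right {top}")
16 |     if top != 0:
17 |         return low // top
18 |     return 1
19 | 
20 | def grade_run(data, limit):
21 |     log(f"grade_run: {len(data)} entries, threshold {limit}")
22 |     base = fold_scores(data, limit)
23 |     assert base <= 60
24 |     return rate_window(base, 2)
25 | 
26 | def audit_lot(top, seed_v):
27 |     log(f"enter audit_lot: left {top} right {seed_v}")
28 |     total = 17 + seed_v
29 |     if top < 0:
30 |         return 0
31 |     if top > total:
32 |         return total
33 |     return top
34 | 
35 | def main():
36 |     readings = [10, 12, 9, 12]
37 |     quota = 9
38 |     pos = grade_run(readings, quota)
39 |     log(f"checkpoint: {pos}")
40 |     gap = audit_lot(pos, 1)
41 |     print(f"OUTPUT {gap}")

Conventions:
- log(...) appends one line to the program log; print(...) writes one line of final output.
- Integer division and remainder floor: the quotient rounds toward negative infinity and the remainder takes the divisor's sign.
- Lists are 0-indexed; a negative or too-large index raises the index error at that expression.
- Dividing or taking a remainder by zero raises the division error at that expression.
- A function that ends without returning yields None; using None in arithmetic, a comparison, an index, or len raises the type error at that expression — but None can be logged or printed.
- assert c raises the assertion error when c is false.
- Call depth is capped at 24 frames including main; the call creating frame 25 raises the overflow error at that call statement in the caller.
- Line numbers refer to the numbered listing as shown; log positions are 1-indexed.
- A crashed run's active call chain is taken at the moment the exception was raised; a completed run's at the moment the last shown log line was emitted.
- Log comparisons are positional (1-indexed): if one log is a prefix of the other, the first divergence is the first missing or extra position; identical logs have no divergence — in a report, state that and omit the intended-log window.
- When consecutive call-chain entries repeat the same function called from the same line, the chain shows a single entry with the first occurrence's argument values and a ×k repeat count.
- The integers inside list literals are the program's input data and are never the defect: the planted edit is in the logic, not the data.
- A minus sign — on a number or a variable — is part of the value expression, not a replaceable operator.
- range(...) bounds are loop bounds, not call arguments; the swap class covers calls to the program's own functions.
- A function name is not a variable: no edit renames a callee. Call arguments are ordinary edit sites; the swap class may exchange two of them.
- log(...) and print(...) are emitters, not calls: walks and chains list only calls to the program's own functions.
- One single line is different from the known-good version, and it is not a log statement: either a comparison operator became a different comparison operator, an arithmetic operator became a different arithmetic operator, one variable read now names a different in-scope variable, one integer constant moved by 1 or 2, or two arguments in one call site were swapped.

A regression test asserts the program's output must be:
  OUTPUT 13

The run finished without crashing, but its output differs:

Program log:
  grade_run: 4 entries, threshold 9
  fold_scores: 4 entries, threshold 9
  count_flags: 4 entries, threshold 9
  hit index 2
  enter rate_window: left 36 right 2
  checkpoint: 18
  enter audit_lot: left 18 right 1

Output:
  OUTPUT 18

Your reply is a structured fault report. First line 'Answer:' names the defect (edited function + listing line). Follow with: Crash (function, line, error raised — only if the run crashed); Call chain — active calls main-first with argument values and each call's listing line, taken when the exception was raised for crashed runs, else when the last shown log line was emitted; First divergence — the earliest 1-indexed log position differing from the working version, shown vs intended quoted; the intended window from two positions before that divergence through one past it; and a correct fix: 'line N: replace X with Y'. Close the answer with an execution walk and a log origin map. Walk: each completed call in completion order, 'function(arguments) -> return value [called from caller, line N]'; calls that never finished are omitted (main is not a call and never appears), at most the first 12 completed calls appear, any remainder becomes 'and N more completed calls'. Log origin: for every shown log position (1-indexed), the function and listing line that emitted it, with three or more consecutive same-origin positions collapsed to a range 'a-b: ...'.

Answer: the defect is in fold_scores at line 12.
Key observation: Everything matches until log position 5, which reads 'enter rate_window: left 36 right 2' in place of 'enter rate_window: left 27 right 2'.
Call chain: main -> audit_lot(18, 1) (called at line 40).
First divergence: position 5; shown 'enter rate_window: left 36 right 2' vs intended 'enter rate_window: left 27 right 2'.
Intended log window:
  3: count_flags: 4 entries, threshold 9
  4: hit index 2
  5: enter rate_window: left 27 right 2
  6: checkpoint: 13
Execution walk:
  count_flags([10, 12, 9, 12], 9) -> 2  [called from fold_scores, line 9]
  fold_scores([10, 12, 9, 12], 9) -> 36  [called from grade_run, line 22]
  rate_window(36, 2) -> 18  [called from grade_run, line 24]
  grade_run([10, 12, 9, 12], 9) -> 18  [called from main, line 38]
  audit_lot(18, 1) -> 18  [called from main, line 40]
Origin of each log line:
  1: from grade_run, line 21
  2: from fold_scores, line 8
  3: from count_flags, line 2
  4: from fold_scores, line 10
  5: from rate_window, line 15
  6: from main, line 39
  7: from audit_lot, line 27
A correct fix: line 12: replace `4` with `3`.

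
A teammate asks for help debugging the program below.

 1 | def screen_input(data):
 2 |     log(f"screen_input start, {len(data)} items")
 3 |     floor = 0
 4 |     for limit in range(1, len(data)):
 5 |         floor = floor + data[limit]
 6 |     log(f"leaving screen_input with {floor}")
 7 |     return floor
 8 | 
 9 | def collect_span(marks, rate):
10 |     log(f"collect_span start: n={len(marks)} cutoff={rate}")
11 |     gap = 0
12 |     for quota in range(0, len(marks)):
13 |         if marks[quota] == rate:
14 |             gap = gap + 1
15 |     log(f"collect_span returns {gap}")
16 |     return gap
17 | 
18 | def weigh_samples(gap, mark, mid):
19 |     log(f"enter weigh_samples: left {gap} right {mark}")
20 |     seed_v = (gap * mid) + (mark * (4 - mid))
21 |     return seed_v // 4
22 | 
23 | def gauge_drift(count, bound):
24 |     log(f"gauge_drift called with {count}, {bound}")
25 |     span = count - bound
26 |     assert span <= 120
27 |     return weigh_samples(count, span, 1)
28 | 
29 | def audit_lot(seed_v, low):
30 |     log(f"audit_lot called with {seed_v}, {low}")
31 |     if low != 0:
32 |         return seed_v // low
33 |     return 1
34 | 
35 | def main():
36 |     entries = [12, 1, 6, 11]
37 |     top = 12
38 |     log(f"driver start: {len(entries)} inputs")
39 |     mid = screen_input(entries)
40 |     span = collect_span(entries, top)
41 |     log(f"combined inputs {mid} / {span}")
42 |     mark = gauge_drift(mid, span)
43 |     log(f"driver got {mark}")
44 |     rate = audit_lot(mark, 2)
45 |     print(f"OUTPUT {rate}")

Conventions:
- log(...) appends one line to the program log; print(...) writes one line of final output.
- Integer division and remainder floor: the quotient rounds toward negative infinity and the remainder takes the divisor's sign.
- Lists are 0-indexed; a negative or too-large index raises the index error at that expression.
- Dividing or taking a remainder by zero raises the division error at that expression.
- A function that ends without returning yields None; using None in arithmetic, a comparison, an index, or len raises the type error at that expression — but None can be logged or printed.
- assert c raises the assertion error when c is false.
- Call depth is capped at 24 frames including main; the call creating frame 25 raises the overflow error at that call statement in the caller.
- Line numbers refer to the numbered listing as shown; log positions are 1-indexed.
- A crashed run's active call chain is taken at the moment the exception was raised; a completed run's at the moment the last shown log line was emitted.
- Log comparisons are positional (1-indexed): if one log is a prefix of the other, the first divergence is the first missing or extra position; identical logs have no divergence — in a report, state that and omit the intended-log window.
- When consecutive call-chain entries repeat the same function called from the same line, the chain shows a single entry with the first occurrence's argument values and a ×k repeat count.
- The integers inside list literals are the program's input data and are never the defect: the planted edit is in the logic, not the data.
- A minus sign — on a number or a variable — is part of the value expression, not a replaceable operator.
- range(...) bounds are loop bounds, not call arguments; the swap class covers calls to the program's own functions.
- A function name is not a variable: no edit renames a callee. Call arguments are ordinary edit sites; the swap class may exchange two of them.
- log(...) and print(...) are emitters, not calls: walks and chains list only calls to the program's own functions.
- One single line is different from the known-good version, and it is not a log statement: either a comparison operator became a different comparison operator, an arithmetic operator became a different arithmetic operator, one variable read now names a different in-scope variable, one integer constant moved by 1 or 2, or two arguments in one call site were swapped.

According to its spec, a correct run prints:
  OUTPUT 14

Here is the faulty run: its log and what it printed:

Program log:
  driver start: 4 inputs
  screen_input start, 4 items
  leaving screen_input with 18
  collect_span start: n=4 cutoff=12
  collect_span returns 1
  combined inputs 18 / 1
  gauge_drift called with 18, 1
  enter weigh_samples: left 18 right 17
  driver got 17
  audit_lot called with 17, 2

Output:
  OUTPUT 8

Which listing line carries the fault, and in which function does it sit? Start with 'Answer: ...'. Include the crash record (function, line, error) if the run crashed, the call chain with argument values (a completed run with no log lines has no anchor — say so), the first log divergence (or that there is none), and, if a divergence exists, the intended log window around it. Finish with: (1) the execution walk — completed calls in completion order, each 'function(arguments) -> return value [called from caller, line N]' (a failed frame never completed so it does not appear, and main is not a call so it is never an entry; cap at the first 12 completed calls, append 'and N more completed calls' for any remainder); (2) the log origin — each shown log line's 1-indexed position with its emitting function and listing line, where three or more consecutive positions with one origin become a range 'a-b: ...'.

Answer: the defect is in screen_input at line 4.
Key observation: Log line 3 is where behavior first shows: 'leaving screen_input with 18' appears instead of 'leaving screen_input with 30'.
Call chain: main -> audit_lot(17, 2) (called at line 44).
First divergence: position 3; shown 'leaving screen_input with 18' vs intended 'leaving screen_input with 30'.
Intended log window:
  1: driver start: 4 inputs
  2: screen_input start, 4 items
  3: leaving screen_input with 30
  4: collect_span start: n=4 cutoff=12
Execution walk:
  screen_input([12, 1, 6, 11]) -> 18  [called from main, line 39]
  collect_span([12, 1, 6, 11], 12) -> 1  [called from main, line 40]
  weigh_samples(18, 17, 1) -> 17  [called from gauge_drift, line 27]
  gauge_drift(18, 1) -> 17  [called from main, line 42]
  audit_lot(17, 2) -> 8  [called from main, line 44]
Log origins:
  1: logged in main at line 38
  2: logged in screen_input at line 2
  3: logged in screen_input at line 6
  4: logged in collect_span at line 10
  5: logged in collect_span at line 15
  6: logged in main at line 41
  7: logged in gauge_drift at line 24
  8: logged in weigh_samples at line 19
  9: logged in main at line 43
  10: logged in audit_lot at line 30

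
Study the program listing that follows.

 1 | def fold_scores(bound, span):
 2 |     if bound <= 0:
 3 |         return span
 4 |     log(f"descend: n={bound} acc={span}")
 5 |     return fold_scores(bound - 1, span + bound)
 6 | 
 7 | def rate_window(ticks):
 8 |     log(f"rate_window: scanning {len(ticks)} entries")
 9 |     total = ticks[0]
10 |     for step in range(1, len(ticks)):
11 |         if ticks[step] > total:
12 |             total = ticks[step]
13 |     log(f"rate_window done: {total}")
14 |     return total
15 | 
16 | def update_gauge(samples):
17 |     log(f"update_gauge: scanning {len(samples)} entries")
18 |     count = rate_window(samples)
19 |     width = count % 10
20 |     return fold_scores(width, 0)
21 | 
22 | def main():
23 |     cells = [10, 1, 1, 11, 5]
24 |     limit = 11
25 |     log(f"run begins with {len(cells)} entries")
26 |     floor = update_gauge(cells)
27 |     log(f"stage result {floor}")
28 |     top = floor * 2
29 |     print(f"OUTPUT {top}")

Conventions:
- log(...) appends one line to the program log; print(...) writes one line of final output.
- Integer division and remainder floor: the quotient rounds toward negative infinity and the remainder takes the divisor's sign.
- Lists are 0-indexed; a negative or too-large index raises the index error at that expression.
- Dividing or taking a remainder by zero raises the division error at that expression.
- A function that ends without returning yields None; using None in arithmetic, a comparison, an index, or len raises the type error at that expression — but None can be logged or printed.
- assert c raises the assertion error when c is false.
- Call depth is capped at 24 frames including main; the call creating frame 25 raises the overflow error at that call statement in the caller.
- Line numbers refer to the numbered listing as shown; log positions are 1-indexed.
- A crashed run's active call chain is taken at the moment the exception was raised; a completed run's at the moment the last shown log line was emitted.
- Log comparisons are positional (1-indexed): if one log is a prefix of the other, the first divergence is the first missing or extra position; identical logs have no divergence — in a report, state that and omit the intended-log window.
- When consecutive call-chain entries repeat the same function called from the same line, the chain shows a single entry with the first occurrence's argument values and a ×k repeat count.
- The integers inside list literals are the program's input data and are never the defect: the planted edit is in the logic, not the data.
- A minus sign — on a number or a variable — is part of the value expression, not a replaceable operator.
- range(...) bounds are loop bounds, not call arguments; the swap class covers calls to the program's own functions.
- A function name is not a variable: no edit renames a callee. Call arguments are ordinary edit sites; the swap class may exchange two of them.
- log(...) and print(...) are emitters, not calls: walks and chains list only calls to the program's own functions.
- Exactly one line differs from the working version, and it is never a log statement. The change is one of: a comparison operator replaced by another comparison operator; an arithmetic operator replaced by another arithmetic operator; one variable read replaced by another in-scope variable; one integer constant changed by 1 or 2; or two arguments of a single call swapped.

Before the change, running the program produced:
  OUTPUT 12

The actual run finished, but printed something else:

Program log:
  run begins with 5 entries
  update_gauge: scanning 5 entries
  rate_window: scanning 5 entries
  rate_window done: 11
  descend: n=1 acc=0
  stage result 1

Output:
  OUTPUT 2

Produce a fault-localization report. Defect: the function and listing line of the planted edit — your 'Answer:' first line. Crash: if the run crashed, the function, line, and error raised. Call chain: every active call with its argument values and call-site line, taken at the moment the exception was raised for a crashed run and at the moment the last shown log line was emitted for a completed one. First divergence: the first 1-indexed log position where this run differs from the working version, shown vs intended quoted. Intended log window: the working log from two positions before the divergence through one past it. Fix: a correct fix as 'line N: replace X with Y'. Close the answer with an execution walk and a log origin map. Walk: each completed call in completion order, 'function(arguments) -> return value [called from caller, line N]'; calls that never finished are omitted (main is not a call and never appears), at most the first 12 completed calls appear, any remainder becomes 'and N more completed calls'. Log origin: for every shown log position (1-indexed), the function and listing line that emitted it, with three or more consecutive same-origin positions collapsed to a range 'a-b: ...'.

Answer: the defect is in update_gauge at line 19.
Key fact: Position 5 is the first bad log line: 'descend: n=1 acc=0' should read 'descend: n=3 acc=0'.
Call chain: main.
First divergence: position 5 — the shown line 'descend: n=1 acc=0' should read 'descend: n=3 acc=0'.
Intended log window:
  3: rate_window: scanning 5 entries
  4: rate_window done: 11
  5: descend: n=3 acc=0
  6: descend: n=2 acc=3
Execution walk:
  rate_window([10, 1, 1, 11, 5]) -> 11  [called from update_gauge, line 18]
  fold_scores(0, 1) -> 1  [called from fold_scores, line 5]
  fold_scores(1, 0) -> 1  [called from update_gauge, line 20]
  update_gauge([10, 1, 1, 11, 5]) -> 1  [called from main, line 26]
Log origins:
  1: emitted by main (line 25)
  2: emitted by update_gauge (line 17)
  3: emitted by rate_window (line 8)
  4: emitted by rate_window (line 13)
  5: emitted by fold_scores (line 4)
  6: emitted by main (line 27)
A correct fix: line 19: replace `10` with `8`.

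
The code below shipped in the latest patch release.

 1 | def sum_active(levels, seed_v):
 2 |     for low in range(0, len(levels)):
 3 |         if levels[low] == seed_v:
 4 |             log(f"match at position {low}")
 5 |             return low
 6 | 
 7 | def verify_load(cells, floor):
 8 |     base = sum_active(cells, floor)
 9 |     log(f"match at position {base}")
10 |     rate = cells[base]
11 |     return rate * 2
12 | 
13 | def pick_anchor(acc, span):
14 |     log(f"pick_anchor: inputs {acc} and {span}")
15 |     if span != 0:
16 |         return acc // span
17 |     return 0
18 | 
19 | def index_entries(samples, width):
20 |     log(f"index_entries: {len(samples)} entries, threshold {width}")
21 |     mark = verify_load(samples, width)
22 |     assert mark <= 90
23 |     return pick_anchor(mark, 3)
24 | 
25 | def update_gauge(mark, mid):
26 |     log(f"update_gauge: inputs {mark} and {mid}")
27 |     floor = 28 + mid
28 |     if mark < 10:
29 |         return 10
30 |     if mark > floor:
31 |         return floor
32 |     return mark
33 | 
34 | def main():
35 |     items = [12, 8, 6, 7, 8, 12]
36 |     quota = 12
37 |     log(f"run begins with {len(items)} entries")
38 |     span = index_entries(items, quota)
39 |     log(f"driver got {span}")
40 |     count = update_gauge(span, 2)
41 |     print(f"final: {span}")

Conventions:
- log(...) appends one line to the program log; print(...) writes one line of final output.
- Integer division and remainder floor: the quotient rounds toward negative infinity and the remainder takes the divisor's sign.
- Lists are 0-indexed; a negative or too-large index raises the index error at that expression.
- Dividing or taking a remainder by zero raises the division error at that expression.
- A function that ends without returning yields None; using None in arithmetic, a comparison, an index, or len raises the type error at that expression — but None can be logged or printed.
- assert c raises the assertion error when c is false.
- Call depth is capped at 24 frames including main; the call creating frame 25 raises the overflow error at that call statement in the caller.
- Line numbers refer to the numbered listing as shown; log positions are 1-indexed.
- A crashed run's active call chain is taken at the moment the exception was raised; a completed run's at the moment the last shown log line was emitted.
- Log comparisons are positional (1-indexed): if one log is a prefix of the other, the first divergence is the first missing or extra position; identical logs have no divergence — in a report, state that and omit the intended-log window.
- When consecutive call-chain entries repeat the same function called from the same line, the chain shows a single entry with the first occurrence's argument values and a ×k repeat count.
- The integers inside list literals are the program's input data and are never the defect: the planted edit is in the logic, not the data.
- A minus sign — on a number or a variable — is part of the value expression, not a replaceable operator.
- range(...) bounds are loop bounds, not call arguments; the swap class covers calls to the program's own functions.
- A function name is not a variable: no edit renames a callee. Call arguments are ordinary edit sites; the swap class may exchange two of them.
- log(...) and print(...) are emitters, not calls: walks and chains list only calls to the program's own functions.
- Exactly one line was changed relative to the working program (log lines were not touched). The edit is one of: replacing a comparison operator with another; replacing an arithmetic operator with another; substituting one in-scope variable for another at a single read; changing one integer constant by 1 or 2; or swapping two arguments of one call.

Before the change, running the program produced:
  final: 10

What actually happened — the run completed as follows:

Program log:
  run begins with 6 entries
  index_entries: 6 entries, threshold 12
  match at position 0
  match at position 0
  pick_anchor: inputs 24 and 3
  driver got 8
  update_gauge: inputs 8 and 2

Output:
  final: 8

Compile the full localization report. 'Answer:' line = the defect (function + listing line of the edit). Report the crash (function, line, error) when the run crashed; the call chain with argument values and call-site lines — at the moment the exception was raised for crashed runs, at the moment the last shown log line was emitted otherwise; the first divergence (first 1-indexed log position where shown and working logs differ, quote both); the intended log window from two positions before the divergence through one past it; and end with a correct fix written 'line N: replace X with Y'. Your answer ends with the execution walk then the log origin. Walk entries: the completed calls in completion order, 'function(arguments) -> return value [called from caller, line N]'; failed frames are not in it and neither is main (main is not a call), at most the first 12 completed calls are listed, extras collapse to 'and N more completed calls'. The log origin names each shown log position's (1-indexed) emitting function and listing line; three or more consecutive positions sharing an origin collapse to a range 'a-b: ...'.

Answer: the defect is in main at line 41.
The tell: Nothing in the log betrays the bug — only the output does.
Call chain: main -> update_gauge(8, 2) (called at line 40).
First divergence: none (the log streams are identical).
Execution walk:
  sum_active([12, 8, 6, 7, 8, 12], 12) -> 0  [called from verify_load, line 8]
  verify_load([12, 8, 6, 7, 8, 12], 12) -> 24  [called from index_entries, line 21]
  pick_anchor(24, 3) -> 8  [called from index_entries, line 23]
  index_entries([12, 8, 6, 7, 8, 12], 12) -> 8  [called from main, line 38]
  update_gauge(8, 2) -> 10  [called from main, line 40]
Origin of each log line:
  1: emitted by main (line 37)
  2: emitted by index_entries (line 20)
  3: emitted by sum_active (line 4)
  4: emitted by verify_load (line 9)
  5: emitted by pick_anchor (line 14)
  6: emitted by main (line 39)
  7: emitted by update_gauge (line 26)
A correct fix: line 41: replace `span` with `count`.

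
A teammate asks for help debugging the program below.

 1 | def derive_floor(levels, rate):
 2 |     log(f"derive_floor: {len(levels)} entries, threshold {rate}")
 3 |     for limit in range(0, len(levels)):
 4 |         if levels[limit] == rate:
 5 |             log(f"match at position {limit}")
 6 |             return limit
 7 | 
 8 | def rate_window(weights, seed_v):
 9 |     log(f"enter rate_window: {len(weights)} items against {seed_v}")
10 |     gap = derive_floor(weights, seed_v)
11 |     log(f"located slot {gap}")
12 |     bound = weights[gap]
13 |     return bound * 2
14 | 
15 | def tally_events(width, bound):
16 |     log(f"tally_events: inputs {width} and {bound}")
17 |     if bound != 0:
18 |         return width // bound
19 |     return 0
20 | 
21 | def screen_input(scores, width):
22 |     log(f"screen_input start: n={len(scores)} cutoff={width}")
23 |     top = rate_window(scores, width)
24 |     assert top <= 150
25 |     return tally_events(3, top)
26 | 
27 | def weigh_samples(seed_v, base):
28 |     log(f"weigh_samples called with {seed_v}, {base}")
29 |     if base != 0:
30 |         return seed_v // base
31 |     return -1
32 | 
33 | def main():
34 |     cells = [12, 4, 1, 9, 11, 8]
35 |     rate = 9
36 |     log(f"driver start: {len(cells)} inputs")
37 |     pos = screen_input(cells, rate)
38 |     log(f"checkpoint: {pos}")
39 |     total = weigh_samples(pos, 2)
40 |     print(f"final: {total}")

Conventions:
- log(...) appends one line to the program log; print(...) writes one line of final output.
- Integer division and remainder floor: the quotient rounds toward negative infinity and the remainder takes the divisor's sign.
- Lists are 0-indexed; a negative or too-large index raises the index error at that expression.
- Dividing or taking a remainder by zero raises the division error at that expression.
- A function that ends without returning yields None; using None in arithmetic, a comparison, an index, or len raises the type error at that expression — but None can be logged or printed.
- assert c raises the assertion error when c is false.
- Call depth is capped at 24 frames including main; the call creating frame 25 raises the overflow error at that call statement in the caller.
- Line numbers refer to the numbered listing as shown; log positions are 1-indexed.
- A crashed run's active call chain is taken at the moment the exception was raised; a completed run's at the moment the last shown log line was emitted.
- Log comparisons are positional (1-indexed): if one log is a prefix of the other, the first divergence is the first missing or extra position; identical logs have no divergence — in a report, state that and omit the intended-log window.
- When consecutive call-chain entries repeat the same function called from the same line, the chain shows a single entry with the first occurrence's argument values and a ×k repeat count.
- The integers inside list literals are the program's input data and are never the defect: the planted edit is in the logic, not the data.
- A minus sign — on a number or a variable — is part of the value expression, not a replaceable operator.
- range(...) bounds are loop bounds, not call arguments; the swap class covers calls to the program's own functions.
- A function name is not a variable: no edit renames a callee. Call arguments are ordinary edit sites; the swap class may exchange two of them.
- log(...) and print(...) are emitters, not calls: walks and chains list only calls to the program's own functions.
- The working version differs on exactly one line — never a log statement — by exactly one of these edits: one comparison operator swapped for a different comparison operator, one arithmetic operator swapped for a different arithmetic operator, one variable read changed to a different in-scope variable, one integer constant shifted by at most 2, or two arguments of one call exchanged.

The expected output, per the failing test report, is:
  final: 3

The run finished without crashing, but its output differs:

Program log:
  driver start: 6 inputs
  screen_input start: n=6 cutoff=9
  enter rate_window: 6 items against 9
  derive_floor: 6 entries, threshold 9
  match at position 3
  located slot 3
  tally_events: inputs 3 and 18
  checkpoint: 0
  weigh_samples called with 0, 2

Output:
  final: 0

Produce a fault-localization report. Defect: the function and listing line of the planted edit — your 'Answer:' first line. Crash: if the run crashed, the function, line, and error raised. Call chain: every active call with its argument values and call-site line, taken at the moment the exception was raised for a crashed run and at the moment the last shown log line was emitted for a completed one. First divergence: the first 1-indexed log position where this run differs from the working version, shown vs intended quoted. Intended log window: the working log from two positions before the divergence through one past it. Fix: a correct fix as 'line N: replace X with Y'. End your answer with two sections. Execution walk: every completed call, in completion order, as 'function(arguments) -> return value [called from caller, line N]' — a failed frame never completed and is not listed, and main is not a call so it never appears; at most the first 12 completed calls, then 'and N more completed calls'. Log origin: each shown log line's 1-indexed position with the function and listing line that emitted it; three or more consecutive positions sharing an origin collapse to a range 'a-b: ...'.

Answer: the defect is in screen_input at line 25.
The tell: At log position 7 the runs split — shown 'tally_events: inputs 3 and 18', but the working version logs 'tally_events: inputs 18 and 3'.
Call chain: main -> weigh_samples(0, 2) (called at line 39).
First divergence: at position 7 the run shows 'tally_events: inputs 3 and 18' where the working version logs 'tally_events: inputs 18 and 3'.
Intended log window:
  5: match at position 3
  6: located slot 3
  7: tally_events: inputs 18 and 3
  8: checkpoint: 6
Execution walk:
  derive_floor([12, 4, 1, 9, 11, 8], 9) -> 3  [called from rate_window, line 10]
  rate_window([12, 4, 1, 9, 11, 8], 9) -> 18  [called from screen_input, line 23]
  tally_events(3, 18) -> 0  [called from screen_input, line 25]
  screen_input([12, 4, 1, 9, 11, 8], 9) -> 0  [called from main, line 37]
  weigh_samples(0, 2) -> 0  [called from main, line 39]
Log line origins:
  1 — main, line 36
  2 — screen_input, line 22
  3 — rate_window, line 9
  4 — derive_floor, line 2
  5 — derive_floor, line 5
  6 — rate_window, line 11
  7 — tally_events, line 16
  8 — main, line 38
  9 — weigh_samples, line 28
A correct fix: line 25: replace `tally_events(3, top)` with `tally_events(top, 3)`.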